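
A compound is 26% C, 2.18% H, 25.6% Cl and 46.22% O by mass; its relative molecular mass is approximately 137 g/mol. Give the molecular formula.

C3H3ClO4

Assume 100 g: 26 g C, 2.18 g H, 25.6 g Cl, 46.22 g O.
n(C) = 26/12.01 = 2.165, n(H) = 2.18/1.008 = 2.163, n(Cl) = 25.6/35.45 = 0.7221, n(O) = 46.22/16.00 = 2.889
Smallest is Cl at 0.7221 mol; normalising gives C 2.998, H 2.995, Cl 1.000, O 4.000
≈ 3:3:1:4 → C3H3ClO4
Empirical-formula mass = 138.50 g/mol
n = 137 / 138.50 = 0.99 ≈ 1
Molecular formula = empirical formula = C3H3ClO4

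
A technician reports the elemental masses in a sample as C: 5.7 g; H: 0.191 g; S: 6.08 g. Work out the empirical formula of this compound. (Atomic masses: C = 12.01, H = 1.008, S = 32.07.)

C: 5.7 g ÷ 12.01 g/mol = 0.4746 mol
H: 0.191 g ÷ 1.008 g/mol = 0.1895 mol
S: 6.08 g ÷ 32.07 g/mol = 0.1896 mol
Divide by the smallest (0.1895 mol H): C 2.505, H 1.000, S 1.001
Scaling by 2: C 5.01, H 2.00, S 2.00 → C5H2S2

C5H2S2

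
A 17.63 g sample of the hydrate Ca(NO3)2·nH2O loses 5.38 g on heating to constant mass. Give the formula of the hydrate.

Ca(NO3)2·4H2O

Mass of anhydrous Ca(NO3)2 = 17.63 − 5.38 = 12.25 g
mol H2O = 5.38 / 18.02 = 0.2986
Molar mass of Ca(NO3)2 = 164.10 g/mol → mol Ca(NO3)2 = 12.25 / 164.10 = 0.07465
n = 0.2986 / 0.07465 = 4.00 ≈ 4 → Ca(NO3)2·4H2O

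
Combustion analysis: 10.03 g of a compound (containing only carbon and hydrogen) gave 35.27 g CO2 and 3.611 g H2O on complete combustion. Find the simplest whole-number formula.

C2H

mol C = 35.27 / 44.01 = 0.8014; mass C = 0.8014 × 12.01 = 9.625 g
mol H = 2 × (3.611 / 18.02) = 0.4008; mass H = 0.4008 × 1.008 = 0.4040 g
Divide by the smallest (0.4008 mol H): C 2.000, H 1.000
Ratio ≈ 2:1, so the empirical formula is C2H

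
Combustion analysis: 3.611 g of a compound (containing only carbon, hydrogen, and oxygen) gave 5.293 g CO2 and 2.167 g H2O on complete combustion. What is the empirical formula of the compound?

mol C = 5.293 / 44.01 = 0.1203; mass C = 0.1203 × 12.01 = 1.444 g
mol H = 2 × (2.167 / 18.02) = 0.2405; mass H = 0.2405 × 1.008 = 0.2424 g
mass O = 3.611 − (1.687) = 1.924 g → mol O = 0.1203
Ratios (÷ 0.1203): C 1.000, H 2.000, O 1.000
Ratio ≈ 1:2:1, so the empirical formula is CH2O

CH2O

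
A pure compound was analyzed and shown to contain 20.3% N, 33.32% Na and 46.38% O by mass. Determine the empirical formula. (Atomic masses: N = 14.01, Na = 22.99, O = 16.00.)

Assume 100 g: 20.3 g N, 33.32 g Na, 46.38 g O.
n(N) = 20.3/14.01 = 1.449, n(Na) = 33.32/22.99 = 1.449, n(O) = 46.38/16.00 = 2.899
Smallest is N at 1.449 mol; normalising gives N 1.000, Na 1.000, O 2.001
≈ 1:1:2 → NNaO2

NNaO2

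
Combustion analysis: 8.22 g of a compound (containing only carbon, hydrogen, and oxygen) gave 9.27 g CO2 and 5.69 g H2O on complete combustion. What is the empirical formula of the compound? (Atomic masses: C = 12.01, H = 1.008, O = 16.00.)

mol C = 9.27 / 44.01 = 0.2106; mass C = 0.2106 × 12.01 = 2.530 g
mol H = 2 × (5.69 / 18.02) = 0.6315; mass H = 0.6315 × 1.008 = 0.6366 g
mass O = 8.22 − (3.166) = 5.054 g → mol O = 0.3159
Smallest is C at 0.2106 mol; normalising gives C 1.000, H 2.998, O 1.500
Scaling by 2: C 2.00, H 6.00, O 3.00 → C2H6O3

C2H6O3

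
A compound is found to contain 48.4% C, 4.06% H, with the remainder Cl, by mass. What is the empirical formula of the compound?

Assume 100 g: 48.4 g C, 4.06 g H, 47.54 g Cl.
C: 48.4 g ÷ 12.01 g/mol = 4.03 mol
H: 4.06 g ÷ 1.008 g/mol = 4.028 mol
Cl: 47.54 g ÷ 35.45 g/mol = 1.341 mol
Divide by the smallest (1.341 mol Cl): C 3.005, H 3.003, Cl 1.000
Ratio ≈ 3:3:1, so the empirical formula is C3H3Cl

C3H3Cl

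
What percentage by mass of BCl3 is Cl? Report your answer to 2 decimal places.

Molar mass = 1(10.81) + 3(35.45) = 117.160 g/mol
Mass of Cl per mole = 3 × 35.45 = 106.350 g
% Cl = 106.350 / 117.160 × 100 = 90.77%

90.77%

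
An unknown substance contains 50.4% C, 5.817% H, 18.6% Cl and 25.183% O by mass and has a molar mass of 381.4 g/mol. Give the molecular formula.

Assume 100 g: 50.4 g C, 5.817 g H, 18.6 g Cl, 25.183 g O.
Moles — C: 50.4 / 12.01 = 4.197 mol; H: 5.817 / 1.008 = 5.771 mol; Cl: 18.6 / 35.45 = 0.5247 mol; O: 25.183 / 16.00 = 1.574 mol
Smallest is Cl at 0.5247 mol; normalising gives C 7.998, H 10.999, Cl 1.000, O 3.000
Ratio ≈ 8:11:1:3, so the empirical formula is C8H11ClO3
Empirical-formula mass = 190.62 g/mol
n = 381.4 / 190.62 = 2.00 ≈ 2
Molecular formula = (C8H11ClO3)×2 = C16H22Cl2O6

C16H22Cl2O6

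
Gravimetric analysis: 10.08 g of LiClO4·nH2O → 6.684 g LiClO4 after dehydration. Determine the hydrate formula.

LiClO4·3H2O

Mass of water lost = 10.08 − 6.684 = 3.396 g → 3.396 / 18.02 = 0.1885 mol H2O
Molar mass of LiClO4 = 106.39 g/mol → mol LiClO4 = 6.684 / 106.39 = 0.06283
n = 0.1885 / 0.06283 = 3.00 ≈ 3 → LiClO4·3H2O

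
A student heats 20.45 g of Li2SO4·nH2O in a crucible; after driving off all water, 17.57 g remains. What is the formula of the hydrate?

Mass of water lost = 20.45 − 17.57 = 2.88 g → 2.88 / 18.02 = 0.1598 mol H2O
Molar mass of Li2SO4 = 109.95 g/mol → mol Li2SO4 = 17.57 / 109.95 = 0.1598
n = 0.1598 / 0.1598 = 1.00 ≈ 1 → Li2SO4·H2O

Li2SO4·H2O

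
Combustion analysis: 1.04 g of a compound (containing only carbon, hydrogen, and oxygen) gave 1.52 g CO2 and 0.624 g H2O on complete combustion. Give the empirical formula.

CH2O

mol C = 1.52 / 44.01 = 0.03454; mass C = 0.03454 × 12.01 = 0.4148 g
mol H = 2 × (0.624 / 18.02) = 0.06926; mass H = 0.06926 × 1.008 = 0.06981 g
mass O = 1.04 − (0.4846) = 0.5554 g → mol O = 0.03471
Smallest is C at 0.03454 mol; normalising gives C 1.000, H 2.005, O 1.005
Ratio ≈ 1:2:1, so the empirical formula is CH2O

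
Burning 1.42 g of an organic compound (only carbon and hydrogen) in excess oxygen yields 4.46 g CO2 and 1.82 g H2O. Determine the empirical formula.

mol C = 4.46 / 44.01 = 0.1013; mass C = 0.1013 × 12.01 = 1.217 g
mol H = 2 × (1.82 / 18.02) = 0.2020; mass H = 0.2020 × 1.008 = 0.2036 g
Ratios (÷ 0.1013): C 1.000, H 1.993
→ CH2

CH2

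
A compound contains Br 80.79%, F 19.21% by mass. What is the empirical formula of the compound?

Assume 100 g: 80.79 g Br, 19.21 g F.
n(Br) = 80.79/79.90 = 1.011, n(F) = 19.21/19.00 = 1.011
Divide by the smallest (1.011 mol F): Br 1.000, F 1.000
Ratio ≈ 1:1, so the empirical formula is BrF

BrF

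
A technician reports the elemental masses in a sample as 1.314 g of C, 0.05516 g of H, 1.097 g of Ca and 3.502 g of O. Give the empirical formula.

Moles — C: 1.314 / 12.01 = 0.1094 mol; H: 0.05516 / 1.008 = 0.05472 mol; Ca: 1.097 / 40.08 = 0.02737 mol; O: 3.502 / 16.00 = 0.2189 mol
Smallest is Ca at 0.02737 mol; normalising gives C 3.997, H 1.999, Ca 1.000, O 7.997
→ C4H2CaO8

C4H2CaO8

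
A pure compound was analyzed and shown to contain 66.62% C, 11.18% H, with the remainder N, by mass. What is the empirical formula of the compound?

C7H14N2

Assume 100 g: 66.62 g C, 11.18 g H, 22.2 g N.
Moles — C: 66.62 / 12.01 = 5.547 mol; H: 11.18 / 1.008 = 11.09 mol; N: 22.2 / 14.01 = 1.585 mol
Smallest is N at 1.585 mol; normalising gives C 3.501, H 6.999, N 1.000
Multiply by 2: C 7.00, H 14.00, N 2.00 → C7H14N2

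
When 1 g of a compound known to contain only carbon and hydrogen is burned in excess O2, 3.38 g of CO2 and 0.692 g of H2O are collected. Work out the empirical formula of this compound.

CH

mol C = 3.38 / 44.01 = 0.07680; mass C = 0.07680 × 12.01 = 0.9224 g
mol H = 2 × (0.692 / 18.02) = 0.07680; mass H = 0.07680 × 1.008 = 0.07742 g
Smallest is C at 0.0768 mol; normalising gives C 1.000, H 1.000
Ratio ≈ 1:1, so the empirical formula is CH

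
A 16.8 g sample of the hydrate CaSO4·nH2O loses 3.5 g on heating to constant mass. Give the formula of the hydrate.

Mass of anhydrous CaSO4 = 16.8 − 3.5 = 13.3 g
mol H2O = 3.5 / 18.02 = 0.1942
Molar mass of CaSO4 = 136.15 g/mol → mol CaSO4 = 13.3 / 136.15 = 0.09769
n = 0.1942 / 0.09769 = 1.99 ≈ 2 → CaSO4·2H2O

CaSO4·2H2O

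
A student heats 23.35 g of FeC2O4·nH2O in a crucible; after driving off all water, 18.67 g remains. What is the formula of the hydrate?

Mass of water lost = 23.35 − 18.67 = 4.68 g → 4.68 / 18.02 = 0.2597 mol H2O
Molar mass of FeC2O4 = 143.87 g/mol → mol FeC2O4 = 18.67 / 143.87 = 0.1298
n = 0.2597 / 0.1298 = 2.00 ≈ 2 → FeC2O4·2H2O

FeC2O4·2H2O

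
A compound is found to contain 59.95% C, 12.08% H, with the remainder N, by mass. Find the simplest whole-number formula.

Assume 100 g: 59.95 g C, 12.08 g H, 27.97 g N.
Moles — C: 59.95 / 12.01 = 4.992 mol; H: 12.08 / 1.008 = 11.98 mol; N: 27.97 / 14.01 = 1.996 mol
Smallest is N at 1.996 mol; normalising gives C 2.500, H 6.003, N 1.000
×2: C 5.00, H 12.01, N 2.00 → C5H12N2

C5H12N2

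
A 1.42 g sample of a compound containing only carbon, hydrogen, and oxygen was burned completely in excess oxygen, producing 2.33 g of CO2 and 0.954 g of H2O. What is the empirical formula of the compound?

mol C = 2.33 / 44.01 = 0.05294; mass C = 0.05294 × 12.01 = 0.6358 g
mol H = 2 × (0.954 / 18.02) = 0.1059; mass H = 0.1059 × 1.008 = 0.1067 g
mass O = 1.42 − (0.7426) = 0.6774 g → mol O = 0.04234
Divide by the smallest (0.04234 mol O): C 1.250, H 2.501, O 1.000
×4: C 5.00, H 10.00, O 4.00 → C5H10O4

C5H10O4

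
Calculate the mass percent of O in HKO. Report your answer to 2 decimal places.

28.52%

Molar mass = 1(1.008) + 1(39.10) + 1(16.00) = 56.108 g/mol
Mass of O per mole = 1 × 16.00 = 16.000 g
% O = 16.000 / 56.108 × 100 = 28.52%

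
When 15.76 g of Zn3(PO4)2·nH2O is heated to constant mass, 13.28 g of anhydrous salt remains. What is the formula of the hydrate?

Mass of water lost = 15.76 − 13.28 = 2.48 g → 2.48 / 18.02 = 0.1376 mol H2O
Molar mass of Zn3(PO4)2 = 386.08 g/mol → mol Zn3(PO4)2 = 13.28 / 386.08 = 0.0344
n = 0.1376 / 0.0344 = 4.00 ≈ 4 → Zn3(PO4)2·4H2O

Zn3(PO4)2·4H2O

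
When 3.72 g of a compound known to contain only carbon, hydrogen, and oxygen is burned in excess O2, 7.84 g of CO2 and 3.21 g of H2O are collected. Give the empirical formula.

mol C = 7.84 / 44.01 = 0.1781; mass C = 0.1781 × 12.01 = 2.139 g
mol H = 2 × (3.21 / 18.02) = 0.3563; mass H = 0.3563 × 1.008 = 0.3591 g
mass O = 3.72 − (2.499) = 1.221 g → mol O = 0.07634
Ratios (÷ 0.07634): C 2.334, H 4.667, O 1.000
Multiply by 3: C 7.00, H 14.00, O 3.00 → C7H14O3

C7H14O3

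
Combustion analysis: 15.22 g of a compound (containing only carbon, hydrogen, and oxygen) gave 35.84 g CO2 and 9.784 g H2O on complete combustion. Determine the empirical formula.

mol C = 35.84 / 44.01 = 0.8144; mass C = 0.8144 × 12.01 = 9.780 g
mol H = 2 × (9.784 / 18.02) = 1.086; mass H = 1.086 × 1.008 = 1.095 g
mass O = 15.22 − (10.88) = 4.345 g → mol O = 0.2716
Divide by the smallest (0.2716 mol O): C 2.999, H 3.999, O 1.000
→ C3H4O

C3H4O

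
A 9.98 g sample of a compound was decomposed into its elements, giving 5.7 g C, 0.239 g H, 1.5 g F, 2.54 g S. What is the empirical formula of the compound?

C6H3FS

n(C) = 5.7/12.01 = 0.4746, n(H) = 0.239/1.008 = 0.2371, n(F) = 1.5/19.00 = 0.07895, n(S) = 2.54/32.07 = 0.0792
Divide by the smallest (0.07895 mol F): C 6.012, H 3.003, F 1.000, S 1.003
Ratio ≈ 6:3:1:1, so the empirical formula is C6H3FS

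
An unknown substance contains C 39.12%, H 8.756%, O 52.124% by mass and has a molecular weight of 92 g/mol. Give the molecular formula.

Assume 100 g: 39.12 g C, 8.756 g H, 52.124 g O.
n(C) = 39.12/12.01 = 3.257, n(H) = 8.756/1.008 = 8.687, n(O) = 52.124/16.00 = 3.258
Smallest is C at 3.257 mol; normalising gives C 1.000, H 2.667, O 1.000
Scaling by 3: C 3.00, H 8.00, O 3.00 → C3H8O3
Empirical-formula mass = 92.09 g/mol
n = 92 / 92.09 = 1.00 ≈ 1
Molecular formula = empirical formula = C3H8O3

C3H8O3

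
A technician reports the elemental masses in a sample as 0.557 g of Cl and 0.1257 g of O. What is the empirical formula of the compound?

Cl: 0.557 g ÷ 35.45 g/mol = 0.01571 mol
O: 0.1257 g ÷ 16.00 g/mol = 0.007856 mol
Divide by the smallest (0.007856 mol O): Cl 2.000, O 1.000
Ratio ≈ 2:1, so the empirical formula is Cl2O

Cl2O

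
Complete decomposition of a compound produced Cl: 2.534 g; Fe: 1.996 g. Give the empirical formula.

Cl2Fe

Moles — Cl: 2.534 / 35.45 = 0.07148 mol; Fe: 1.996 / 55.85 = 0.03574 mol
Divide by the smallest (0.03574 mol Fe): Cl 2.000, Fe 1.000
→ Cl2Fe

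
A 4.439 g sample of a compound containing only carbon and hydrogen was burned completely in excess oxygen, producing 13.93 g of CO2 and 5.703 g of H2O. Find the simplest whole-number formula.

CH2

mol C = 13.93 / 44.01 = 0.3165; mass C = 0.3165 × 12.01 = 3.801 g
mol H = 2 × (5.703 / 18.02) = 0.6330; mass H = 0.6330 × 1.008 = 0.6380 g
Smallest is C at 0.3165 mol; normalising gives C 1.000, H 2.000
Ratio ≈ 1:2, so the empirical formula is CH2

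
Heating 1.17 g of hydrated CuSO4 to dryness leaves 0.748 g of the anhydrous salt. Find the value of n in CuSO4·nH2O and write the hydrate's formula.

Mass of water lost = 1.17 − 0.748 = 0.422 g → 0.422 / 18.02 = 0.02342 mol H2O
Molar mass of CuSO4 = 159.62 g/mol → mol CuSO4 = 0.748 / 159.62 = 0.004686
n = 0.02342 / 0.004686 = 5.00 ≈ 5 → CuSO4·5H2O

CuSO4·5H2O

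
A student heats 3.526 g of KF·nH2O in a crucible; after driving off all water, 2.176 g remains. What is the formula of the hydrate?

KF·2H2O

Mass of water lost = 3.526 − 2.176 = 1.35 g → 1.35 / 18.02 = 0.07492 mol H2O
Molar mass of KF = 58.10 g/mol → mol KF = 2.176 / 58.10 = 0.03745
n = 0.07492 / 0.03745 = 2.00 ≈ 2 → KF·2H2O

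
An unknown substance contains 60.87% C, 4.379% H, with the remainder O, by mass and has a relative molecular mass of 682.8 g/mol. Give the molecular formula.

Assume 100 g: 60.87 g C, 4.379 g H, 34.751 g O.
Moles — C: 60.87 / 12.01 = 5.068 mol; H: 4.379 / 1.008 = 4.344 mol; O: 34.751 / 16.00 = 2.172 mol
Smallest is O at 2.172 mol; normalising gives C 2.334, H 2.000, O 1.000
Multiply by 3: C 7.00, H 6.00, O 3.00 → C7H6O3
Empirical-formula mass = 138.12 g/mol
n = 682.8 / 138.12 = 4.94 ≈ 5
Molecular formula = (C7H6O3)×5 = C35H30O15

C35H30O15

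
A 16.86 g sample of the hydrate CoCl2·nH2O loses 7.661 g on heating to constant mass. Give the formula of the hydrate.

CoCl2·6H2O

Mass of anhydrous CoCl2 = 16.86 − 7.661 = 9.199 g
mol H2O = 7.661 / 18.02 = 0.4251
Molar mass of CoCl2 = 129.83 g/mol → mol CoCl2 = 9.199 / 129.83 = 0.07085
n = 0.4251 / 0.07085 = 6.00 ≈ 6 → CoCl2·6H2O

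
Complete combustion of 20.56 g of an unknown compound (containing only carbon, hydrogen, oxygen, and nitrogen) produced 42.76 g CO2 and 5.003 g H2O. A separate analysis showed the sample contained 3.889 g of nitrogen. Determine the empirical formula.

C7H4N2O2

mol C = 42.76 / 44.01 = 0.9716; mass C = 0.9716 × 12.01 = 11.67 g
mol H = 2 × (5.003 / 18.02) = 0.5553; mass H = 0.5553 × 1.008 = 0.5597 g
mol N = 3.889 / 14.01 = 0.2776
mass O = 20.56 − (16.12) = 4.442 g → mol O = 0.2777
Divide by the smallest (0.2776 mol N): C 3.500, H 2.000, N 1.000, O 1.000
Multiply by 2: C 7.00, H 4.00, N 2.00, O 2.00 → C7H4N2O2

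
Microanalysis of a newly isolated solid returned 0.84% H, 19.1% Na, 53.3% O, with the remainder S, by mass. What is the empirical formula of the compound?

Assume 100 g: 0.84 g H, 19.1 g Na, 53.3 g O, 26.76 g S.
n(H) = 0.84/1.008 = 0.8333, n(Na) = 19.1/22.99 = 0.8308, n(O) = 53.3/16.00 = 3.331, n(S) = 26.76/32.07 = 0.8344
Divide by the smallest (0.8308 mol Na): H 1.003, Na 1.000, O 4.010, S 1.004
→ HNaO4S

HNaO4S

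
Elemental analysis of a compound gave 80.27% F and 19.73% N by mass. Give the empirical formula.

Assume 100 g: 80.27 g F, 19.73 g N.
n(F) = 80.27/19.00 = 4.225, n(N) = 19.73/14.01 = 1.408
Divide by the smallest (1.408 mol N): F 3.000, N 1.000
≈ 3:1 → F3N

F3N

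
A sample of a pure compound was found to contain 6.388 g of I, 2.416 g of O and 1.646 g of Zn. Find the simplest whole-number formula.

I: 6.388 g ÷ 126.90 g/mol = 0.05034 mol
O: 2.416 g ÷ 16.00 g/mol = 0.151 mol
Zn: 1.646 g ÷ 65.38 g/mol = 0.02518 mol
Divide by the smallest (0.02518 mol Zn): I 1.999, O 5.998, Zn 1.000
→ I2O6Zn

I2O6Zn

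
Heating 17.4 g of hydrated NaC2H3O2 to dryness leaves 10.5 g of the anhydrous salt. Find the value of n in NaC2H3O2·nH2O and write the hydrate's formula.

NaC2H3O2·3H2O

Mass of water lost = 17.4 − 10.5 = 6.9 g → 6.9 / 18.02 = 0.3829 mol H2O
Molar mass of NaC2H3O2 = 82.03 g/mol → mol NaC2H3O2 = 10.5 / 82.03 = 0.128
n = 0.3829 / 0.128 = 2.99 ≈ 3 → NaC2H3O2·3H2O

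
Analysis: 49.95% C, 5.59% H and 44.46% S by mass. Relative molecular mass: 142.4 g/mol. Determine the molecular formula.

Assume 100 g: 49.95 g C, 5.59 g H, 44.46 g S.
C: 49.95 g ÷ 12.01 g/mol = 4.159 mol
H: 5.59 g ÷ 1.008 g/mol = 5.546 mol
S: 44.46 g ÷ 32.07 g/mol = 1.386 mol
Divide by the smallest (1.386 mol S): C 3.000, H 4.000, S 1.000
≈ 3:4:1 → C3H4S
Empirical-formula mass = 72.13 g/mol
n = 142.4 / 72.13 = 1.97 ≈ 2
Molecular formula = (C3H4S)×2 = C6H8S2

C6H8S2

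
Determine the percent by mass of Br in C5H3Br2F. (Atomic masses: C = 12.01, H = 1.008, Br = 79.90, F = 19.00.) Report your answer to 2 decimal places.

66.07%

Molar mass = 5(12.01) + 3(1.008) + 2(79.90) + 1(19.00) = 241.874 g/mol
Mass of Br per mole = 2 × 79.90 = 159.800 g
% Br = 159.800 / 241.874 × 100 = 66.07%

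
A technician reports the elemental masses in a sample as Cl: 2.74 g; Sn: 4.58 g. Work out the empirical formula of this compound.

n(Cl) = 2.74/35.45 = 0.07729, n(Sn) = 4.58/118.71 = 0.03858
Smallest is Sn at 0.03858 mol; normalising gives Cl 2.003, Sn 1.000
≈ 2:1 → Cl2Sn

Cl2Sn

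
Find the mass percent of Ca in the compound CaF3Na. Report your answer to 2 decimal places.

Molar mass = 1(40.08) + 3(19.00) + 1(22.99) = 120.070 g/mol
Mass of Ca per mole = 1 × 40.08 = 40.080 g
% Ca = 40.080 / 120.070 × 100 = 33.38%

33.38%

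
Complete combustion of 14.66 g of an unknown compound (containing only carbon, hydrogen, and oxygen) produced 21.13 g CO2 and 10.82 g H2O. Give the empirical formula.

C2H5O2

mol C = 21.13 / 44.01 = 0.4801; mass C = 0.4801 × 12.01 = 5.766 g
mol H = 2 × (10.82 / 18.02) = 1.201; mass H = 1.201 × 1.008 = 1.210 g
mass O = 14.66 − (6.977) = 7.683 g → mol O = 0.4802
Divide by the smallest (0.4801 mol C): C 1.000, H 2.501, O 1.000
×2: C 2.00, H 5.00, O 2.00 → C2H5O2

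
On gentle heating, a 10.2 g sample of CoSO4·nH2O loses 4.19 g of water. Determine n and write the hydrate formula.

Mass of anhydrous CoSO4 = 10.2 − 4.19 = 6.01 g
mol H2O = 4.19 / 18.02 = 0.2325
Molar mass of CoSO4 = 155.00 g/mol → mol CoSO4 = 6.01 / 155.00 = 0.03877
n = 0.2325 / 0.03877 = 6.00 ≈ 6 → CoSO4·6H2O

CoSO4·6H2O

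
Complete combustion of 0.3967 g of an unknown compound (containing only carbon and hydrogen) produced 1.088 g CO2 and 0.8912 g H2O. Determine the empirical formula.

CH4

mol C = 1.088 / 44.01 = 0.02472; mass C = 0.02472 × 12.01 = 0.2969 g
mol H = 2 × (0.8912 / 18.02) = 0.09891; mass H = 0.09891 × 1.008 = 0.09970 g
Ratios (÷ 0.02472): C 1.000, H 4.001
Ratio ≈ 1:4, so the empirical formula is CH4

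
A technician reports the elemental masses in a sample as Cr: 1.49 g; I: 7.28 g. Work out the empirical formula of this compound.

Moles — Cr: 1.49 / 52.00 = 0.02865 mol; I: 7.28 / 126.90 = 0.05737 mol
Divide by the smallest (0.02865 mol Cr): Cr 1.000, I 2.002
→ CrI2

CrI2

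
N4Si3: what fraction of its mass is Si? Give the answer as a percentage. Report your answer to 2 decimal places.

Molar mass = 4(14.01) + 3(28.09) = 140.310 g/mol
Mass of Si per mole = 3 × 28.09 = 84.270 g
% Si = 84.270 / 140.310 × 100 = 60.06%

60.06%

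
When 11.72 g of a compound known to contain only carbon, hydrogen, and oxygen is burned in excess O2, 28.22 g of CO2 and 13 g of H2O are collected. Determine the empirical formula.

mol C = 28.22 / 44.01 = 0.6412; mass C = 0.6412 × 12.01 = 7.701 g
mol H = 2 × (13 / 18.02) = 1.443; mass H = 1.443 × 1.008 = 1.454 g
mass O = 11.72 − (9.155) = 2.565 g → mol O = 0.1603
Ratios (÷ 0.1603): C 4.000, H 9.002, O 1.000
Ratio ≈ 4:9:1, so the empirical formula is C4H9O

C4H9O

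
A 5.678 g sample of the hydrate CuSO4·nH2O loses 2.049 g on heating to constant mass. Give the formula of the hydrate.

Mass of anhydrous CuSO4 = 5.678 − 2.049 = 3.629 g
mol H2O = 2.049 / 18.02 = 0.1137
Molar mass of CuSO4 = 159.62 g/mol → mol CuSO4 = 3.629 / 159.62 = 0.02274
n = 0.1137 / 0.02274 = 5.00 ≈ 5 → CuSO4·5H2O

CuSO4·5H2O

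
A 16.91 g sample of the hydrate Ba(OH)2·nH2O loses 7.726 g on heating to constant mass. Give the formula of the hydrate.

Ba(OH)2·8H2O

Mass of anhydrous Ba(OH)2 = 16.91 − 7.726 = 9.184 g
mol H2O = 7.726 / 18.02 = 0.4287
Molar mass of Ba(OH)2 = 171.35 g/mol → mol Ba(OH)2 = 9.184 / 171.35 = 0.0536
n = 0.4287 / 0.0536 = 8.00 ≈ 8 → Ba(OH)2·8H2O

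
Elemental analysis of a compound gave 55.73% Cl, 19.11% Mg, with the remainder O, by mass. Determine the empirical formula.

Assume 100 g: 55.73 g Cl, 19.11 g Mg, 25.16 g O.
n(Cl) = 55.73/35.45 = 1.572, n(Mg) = 19.11/24.31 = 0.7861, n(O) = 25.16/16.00 = 1.573
Smallest is Mg at 0.7861 mol; normalising gives Cl 2.000, Mg 1.000, O 2.000
→ Cl2MgO2

Cl2MgO2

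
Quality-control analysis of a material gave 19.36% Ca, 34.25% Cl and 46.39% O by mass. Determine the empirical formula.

CaCl2O6

Assume 100 g: 19.36 g Ca, 34.25 g Cl, 46.39 g O.
n(Ca) = 19.36/40.08 = 0.483, n(Cl) = 34.25/35.45 = 0.9661, n(O) = 46.39/16.00 = 2.899
Ratios (÷ 0.483): Ca 1.000, Cl 2.000, O 6.002
Ratio ≈ 1:2:6, so the empirical formula is CaCl2O6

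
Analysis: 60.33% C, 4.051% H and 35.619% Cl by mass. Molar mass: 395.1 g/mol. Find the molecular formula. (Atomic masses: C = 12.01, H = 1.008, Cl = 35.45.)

Assume 100 g: 60.33 g C, 4.051 g H, 35.619 g Cl.
n(C) = 60.33/12.01 = 5.023, n(H) = 4.051/1.008 = 4.019, n(Cl) = 35.619/35.45 = 1.005
Ratios (÷ 1.005): C 4.999, H 4.000, Cl 1.000
Ratio ≈ 5:4:1, so the empirical formula is C5H4Cl
Empirical-formula mass = 99.53 g/mol
n = 395.1 / 99.53 = 3.97 ≈ 4
Molecular formula = (C5H4Cl)×4 = C20H16Cl4

C20H16Cl4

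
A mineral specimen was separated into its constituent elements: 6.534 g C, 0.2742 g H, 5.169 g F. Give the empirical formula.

C2HF

n(C) = 6.534/12.01 = 0.544, n(H) = 0.2742/1.008 = 0.272, n(F) = 5.169/19.00 = 0.2721
Divide by the smallest (0.272 mol H): C 2.000, H 1.000, F 1.000
Ratio ≈ 2:1:1, so the empirical formula is C2HF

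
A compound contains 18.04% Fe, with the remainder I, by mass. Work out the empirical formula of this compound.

FeI2

Assume 100 g: 18.04 g Fe, 81.96 g I.
Moles — Fe: 18.04 / 55.85 = 0.323 mol; I: 81.96 / 126.90 = 0.6459 mol
Ratios (÷ 0.323): Fe 1.000, I 2.000
≈ 1:2 → FeI2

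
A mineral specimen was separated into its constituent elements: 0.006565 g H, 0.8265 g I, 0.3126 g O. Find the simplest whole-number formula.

HIO3

n(H) = 0.006565/1.008 = 0.006513, n(I) = 0.8265/126.90 = 0.006513, n(O) = 0.3126/16.00 = 0.01954
Ratios (÷ 0.006513): H 1.000, I 1.000, O 3.000
→ HIO3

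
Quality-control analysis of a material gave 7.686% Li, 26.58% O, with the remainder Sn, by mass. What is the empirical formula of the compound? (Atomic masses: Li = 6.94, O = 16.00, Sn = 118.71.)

Li2O3Sn

Assume 100 g: 7.686 g Li, 26.58 g O, 65.734 g Sn.
Moles — Li: 7.686 / 6.94 = 1.107 mol; O: 26.58 / 16.00 = 1.661 mol; Sn: 65.734 / 118.71 = 0.5537 mol
Smallest is Sn at 0.5537 mol; normalising gives Li 2.000, O 3.000, Sn 1.000
→ Li2O3Sn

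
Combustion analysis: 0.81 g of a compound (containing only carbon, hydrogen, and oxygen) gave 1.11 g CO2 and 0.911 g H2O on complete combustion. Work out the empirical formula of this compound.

CH4O

mol C = 1.11 / 44.01 = 0.02522; mass C = 0.02522 × 12.01 = 0.3029 g
mol H = 2 × (0.911 / 18.02) = 0.1011; mass H = 0.1011 × 1.008 = 0.1019 g
mass O = 0.81 − (0.4048) = 0.4052 g → mol O = 0.02532
Ratios (÷ 0.02522): C 1.000, H 4.009, O 1.004
≈ 1:4:1 → CH4O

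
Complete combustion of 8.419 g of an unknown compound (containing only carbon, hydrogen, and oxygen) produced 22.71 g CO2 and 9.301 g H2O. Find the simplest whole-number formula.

mol C = 22.71 / 44.01 = 0.5160; mass C = 0.5160 × 12.01 = 6.197 g
mol H = 2 × (9.301 / 18.02) = 1.032; mass H = 1.032 × 1.008 = 1.041 g
mass O = 8.419 − (7.238) = 1.181 g → mol O = 0.07382
Ratios (÷ 0.07382): C 6.991, H 13.985, O 1.000
Ratio ≈ 7:14:1, so the empirical formula is C7H14O

C7H14O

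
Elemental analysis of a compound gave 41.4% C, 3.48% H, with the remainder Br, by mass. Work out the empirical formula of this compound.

C5H5Br

Assume 100 g: 41.4 g C, 3.48 g H, 55.12 g Br.
n(C) = 41.4/12.01 = 3.447, n(H) = 3.48/1.008 = 3.452, n(Br) = 55.12/79.90 = 0.6899
Ratios (÷ 0.6899): C 4.997, H 5.004, Br 1.000
→ C5H5Br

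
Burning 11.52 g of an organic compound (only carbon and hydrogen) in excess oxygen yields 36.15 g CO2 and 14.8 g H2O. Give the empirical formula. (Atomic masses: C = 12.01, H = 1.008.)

CH2

mol C = 36.15 / 44.01 = 0.8214; mass C = 0.8214 × 12.01 = 9.865 g
mol H = 2 × (14.8 / 18.02) = 1.643; mass H = 1.643 × 1.008 = 1.656 g
Smallest is C at 0.8214 mol; normalising gives C 1.000, H 2.000
→ CH2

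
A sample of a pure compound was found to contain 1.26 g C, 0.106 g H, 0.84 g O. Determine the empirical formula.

Moles — C: 1.26 / 12.01 = 0.1049 mol; H: 0.106 / 1.008 = 0.1052 mol; O: 0.84 / 16.00 = 0.0525 mol
Smallest is O at 0.0525 mol; normalising gives C 1.998, H 2.003, O 1.000
Ratio ≈ 2:2:1, so the empirical formula is C2H2O

C2H2O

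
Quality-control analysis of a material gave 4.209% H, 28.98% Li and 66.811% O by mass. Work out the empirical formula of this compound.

Assume 100 g: 4.209 g H, 28.98 g Li, 66.811 g O.
Moles — H: 4.209 / 1.008 = 4.176 mol; Li: 28.98 / 6.94 = 4.176 mol; O: 66.811 / 16.00 = 4.176 mol
Smallest is H at 4.176 mol; normalising gives H 1.000, Li 1.000, O 1.000
≈ 1:1:1 → HLiO

HLiO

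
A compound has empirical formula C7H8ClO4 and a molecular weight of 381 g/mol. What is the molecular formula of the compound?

Empirical-formula mass = 191.58 g/mol
n = 381 / 191.58 = 1.99 ≈ 2
Molecular formula = (C7H8ClO4)2 = C14H16Cl2O8

C14H16Cl2O8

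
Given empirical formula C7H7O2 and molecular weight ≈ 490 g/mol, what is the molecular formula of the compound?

C28H28O8

Empirical-formula mass = 123.13 g/mol
n = 490 / 123.13 = 3.98 ≈ 4
Molecular formula = (C7H7O2)4 = C28H28O8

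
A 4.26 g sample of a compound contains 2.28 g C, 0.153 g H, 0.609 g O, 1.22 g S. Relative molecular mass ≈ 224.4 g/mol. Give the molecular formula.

C: 2.28 g ÷ 12.01 g/mol = 0.1898 mol
H: 0.153 g ÷ 1.008 g/mol = 0.1518 mol
O: 0.609 g ÷ 16.00 g/mol = 0.03806 mol
S: 1.22 g ÷ 32.07 g/mol = 0.03804 mol
Smallest is S at 0.03804 mol; normalising gives C 4.990, H 3.990, O 1.001, S 1.000
→ C5H4OS
Empirical-formula mass = 112.15 g/mol
n = 224.4 / 112.15 = 2.00 ≈ 2
Molecular formula = (C5H4OS)×2 = C10H8O2S2

C10H8O2S2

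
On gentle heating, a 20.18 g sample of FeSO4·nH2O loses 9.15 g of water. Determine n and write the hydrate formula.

FeSO4·7H2O

Mass of anhydrous FeSO4 = 20.18 − 9.15 = 11.03 g
mol H2O = 9.15 / 18.02 = 0.5078
Molar mass of FeSO4 = 151.92 g/mol → mol FeSO4 = 11.03 / 151.92 = 0.0726
n = 0.5078 / 0.0726 = 6.99 ≈ 7 → FeSO4·7H2O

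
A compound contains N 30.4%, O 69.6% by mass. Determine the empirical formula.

Assume 100 g: 30.4 g N, 69.6 g O.
Moles — N: 30.4 / 14.01 = 2.17 mol; O: 69.6 / 16.00 = 4.35 mol
Divide by the smallest (2.17 mol N): N 1.000, O 2.005
≈ 1:2 → NO2

NO2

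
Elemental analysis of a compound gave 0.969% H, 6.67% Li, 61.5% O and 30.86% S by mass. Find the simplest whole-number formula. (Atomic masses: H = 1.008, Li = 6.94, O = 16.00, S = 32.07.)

HLiO4S

Assume 100 g: 0.969 g H, 6.67 g Li, 61.5 g O, 30.86 g S.
Moles — H: 0.969 / 1.008 = 0.9613 mol; Li: 6.67 / 6.94 = 0.9611 mol; O: 61.5 / 16.00 = 3.844 mol; S: 30.86 / 32.07 = 0.9623 mol
Smallest is Li at 0.9611 mol; normalising gives H 1.000, Li 1.000, O 3.999, S 1.001
≈ 1:1:4:1 → HLiO4S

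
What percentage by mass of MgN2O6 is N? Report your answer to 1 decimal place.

Molar mass = 1(24.31) + 2(14.01) + 6(16.00) = 148.330 g/mol
Mass of N per mole = 2 × 14.01 = 28.020 g
% N = 28.020 / 148.330 × 100 = 18.9%

18.9%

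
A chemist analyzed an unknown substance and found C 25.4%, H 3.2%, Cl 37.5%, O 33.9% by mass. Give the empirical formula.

Assume 100 g: 25.4 g C, 3.2 g H, 37.5 g Cl, 33.9 g O.
n(C) = 25.4/12.01 = 2.115, n(H) = 3.2/1.008 = 3.175, n(Cl) = 37.5/35.45 = 1.058, n(O) = 33.9/16.00 = 2.119
Divide by the smallest (1.058 mol Cl): C 1.999, H 3.001, Cl 1.000, O 2.003
Ratio ≈ 2:3:1:2, so the empirical formula is C2H3ClO2

C2H3ClO2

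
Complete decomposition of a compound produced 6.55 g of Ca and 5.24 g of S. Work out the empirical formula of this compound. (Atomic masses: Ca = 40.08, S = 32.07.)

n(Ca) = 6.55/40.08 = 0.1634, n(S) = 5.24/32.07 = 0.1634
Divide by the smallest (0.1634 mol S): Ca 1.000, S 1.000
→ CaS

CaS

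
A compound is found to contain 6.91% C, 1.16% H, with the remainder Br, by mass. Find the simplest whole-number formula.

Assume 100 g: 6.91 g C, 1.16 g H, 91.93 g Br.
C: 6.91 g ÷ 12.01 g/mol = 0.5754 mol
H: 1.16 g ÷ 1.008 g/mol = 1.151 mol
Br: 91.93 g ÷ 79.90 g/mol = 1.151 mol
Smallest is C at 0.5754 mol; normalising gives C 1.000, H 2.000, Br 2.000
Ratio ≈ 1:2:2, so the empirical formula is CH2Br2

CH2Br2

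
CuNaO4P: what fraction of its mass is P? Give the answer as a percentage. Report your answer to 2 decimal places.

17.06%

Molar mass = 1(63.55) + 1(22.99) + 4(16.00) + 1(30.97) = 181.510 g/mol
Mass of P per mole = 1 × 30.97 = 30.970 g
% P = 30.970 / 181.510 × 100 = 17.06%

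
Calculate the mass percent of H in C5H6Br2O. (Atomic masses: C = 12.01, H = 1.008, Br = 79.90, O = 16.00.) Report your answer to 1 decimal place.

2.5%

Molar mass = 5(12.01) + 6(1.008) + 2(79.90) + 1(16.00) = 241.898 g/mol
Mass of H per mole = 6 × 1.008 = 6.048 g
% H = 6.048 / 241.898 × 100 = 2.5%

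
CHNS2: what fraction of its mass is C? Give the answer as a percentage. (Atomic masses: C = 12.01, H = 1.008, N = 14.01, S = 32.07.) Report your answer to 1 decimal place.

13.2%

Molar mass = 1(12.01) + 1(1.008) + 1(14.01) + 2(32.07) = 91.168 g/mol
Mass of C per mole = 1 × 12.01 = 12.010 g
% C = 12.010 / 91.168 × 100 = 13.2%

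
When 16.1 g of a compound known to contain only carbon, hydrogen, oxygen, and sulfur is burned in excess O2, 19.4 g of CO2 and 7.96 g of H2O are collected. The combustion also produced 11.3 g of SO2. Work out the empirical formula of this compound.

C5H10O3S2

mol C = 19.4 / 44.01 = 0.4408; mass C = 0.4408 × 12.01 = 5.294 g
mol H = 2 × (7.96 / 18.02) = 0.8835; mass H = 0.8835 × 1.008 = 0.8905 g
mol S = 11.3 / 64.07 = 0.1764; mass S = 5.656 g
mass O = 16.1 − (11.84) = 4.259 g → mol O = 0.2662
Divide by the smallest (0.1764 mol S): C 2.499, H 5.009, O 1.509, S 1.000
×2: C 5.00, H 10.02, O 3.02, S 2.00 → C5H10O3S2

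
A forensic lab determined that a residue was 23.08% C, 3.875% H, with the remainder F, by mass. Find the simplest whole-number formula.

CH2F2

Assume 100 g: 23.08 g C, 3.875 g H, 73.045 g F.
n(C) = 23.08/12.01 = 1.922, n(H) = 3.875/1.008 = 3.844, n(F) = 73.045/19.00 = 3.844
Divide by the smallest (1.922 mol C): C 1.000, H 2.000, F 2.001
≈ 1:2:2 → CH2F2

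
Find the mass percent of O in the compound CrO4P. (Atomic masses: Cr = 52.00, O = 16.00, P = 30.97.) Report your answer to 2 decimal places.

Molar mass = 1(52.00) + 4(16.00) + 1(30.97) = 146.970 g/mol
Mass of O per mole = 4 × 16.00 = 64.000 g
% O = 64.000 / 146.970 × 100 = 43.55%

43.55%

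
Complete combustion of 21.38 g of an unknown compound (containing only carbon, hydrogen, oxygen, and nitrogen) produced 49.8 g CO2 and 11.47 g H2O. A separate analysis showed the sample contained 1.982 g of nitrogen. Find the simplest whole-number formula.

mol C = 49.8 / 44.01 = 1.132; mass C = 1.132 × 12.01 = 13.59 g
mol H = 2 × (11.47 / 18.02) = 1.273; mass H = 1.273 × 1.008 = 1.283 g
mol N = 1.982 / 14.01 = 0.1415
mass O = 21.38 − (16.86) = 4.525 g → mol O = 0.2828
Divide by the smallest (0.1415 mol N): C 7.999, H 8.999, N 1.000, O 1.999
≈ 8:9:1:2 → C8H9NO2

C8H9NO2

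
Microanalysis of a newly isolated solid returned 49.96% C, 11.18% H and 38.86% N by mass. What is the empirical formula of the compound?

Assume 100 g: 49.96 g C, 11.18 g H, 38.86 g N.
Moles — C: 49.96 / 12.01 = 4.16 mol; H: 11.18 / 1.008 = 11.09 mol; N: 38.86 / 14.01 = 2.774 mol
Divide by the smallest (2.774 mol N): C 1.500, H 3.999, N 1.000
Multiply by 2: C 3.00, H 8.00, N 2.00 → C3H8N2

C3H8N2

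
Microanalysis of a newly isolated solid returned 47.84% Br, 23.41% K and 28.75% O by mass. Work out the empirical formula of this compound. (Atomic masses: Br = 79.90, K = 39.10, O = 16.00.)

Assume 100 g: 47.84 g Br, 23.41 g K, 28.75 g O.
n(Br) = 47.84/79.90 = 0.5987, n(K) = 23.41/39.10 = 0.5987, n(O) = 28.75/16.00 = 1.797
Ratios (÷ 0.5987): Br 1.000, K 1.000, O 3.001
→ BrKO3

BrKO3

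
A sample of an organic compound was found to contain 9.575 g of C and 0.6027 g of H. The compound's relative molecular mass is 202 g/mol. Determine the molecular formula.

n(C) = 9.575/12.01 = 0.7973, n(H) = 0.6027/1.008 = 0.5979
Smallest is H at 0.5979 mol; normalising gives C 1.333, H 1.000
×3: C 4.00, H 3.00 → C4H3
Empirical-formula mass = 51.06 g/mol
n = 202 / 51.06 = 3.96 ≈ 4
Molecular formula = (C4H3)×4 = C16H12

C16H12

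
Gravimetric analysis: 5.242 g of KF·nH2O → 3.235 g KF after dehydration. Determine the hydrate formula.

Mass of water lost = 5.242 − 3.235 = 2.007 g → 2.007 / 18.02 = 0.1114 mol H2O
Molar mass of KF = 58.10 g/mol → mol KF = 3.235 / 58.10 = 0.05568
n = 0.1114 / 0.05568 = 2.00 ≈ 2 → KF·2H2O

KF·2H2O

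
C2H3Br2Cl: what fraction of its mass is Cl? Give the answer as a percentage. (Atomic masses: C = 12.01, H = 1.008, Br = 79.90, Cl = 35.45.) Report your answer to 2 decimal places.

Molar mass = 2(12.01) + 3(1.008) + 2(79.90) + 1(35.45) = 222.294 g/mol
Mass of Cl per mole = 1 × 35.45 = 35.450 g
% Cl = 35.450 / 222.294 × 100 = 15.95%

15.95%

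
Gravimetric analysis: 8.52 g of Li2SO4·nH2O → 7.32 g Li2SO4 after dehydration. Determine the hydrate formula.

Mass of water lost = 8.52 − 7.32 = 1.2 g → 1.2 / 18.02 = 0.06659 mol H2O
Molar mass of Li2SO4 = 109.95 g/mol → mol Li2SO4 = 7.32 / 109.95 = 0.06658
n = 0.06659 / 0.06658 = 1.00 ≈ 1 → Li2SO4·H2O

Li2SO4·H2O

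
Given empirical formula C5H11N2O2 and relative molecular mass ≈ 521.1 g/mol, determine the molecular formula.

C20H44N8O8

Empirical-formula mass = 131.16 g/mol
n = 521.1 / 131.16 = 3.97 ≈ 4
Molecular formula = (C5H11N2O2)4 = C20H44N8O8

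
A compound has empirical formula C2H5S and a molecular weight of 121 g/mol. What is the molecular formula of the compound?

Empirical-formula mass = 61.13 g/mol
n = 121 / 61.13 = 1.98 ≈ 2
Molecular formula = (C2H5S)2 = C4H10S2

C4H10S2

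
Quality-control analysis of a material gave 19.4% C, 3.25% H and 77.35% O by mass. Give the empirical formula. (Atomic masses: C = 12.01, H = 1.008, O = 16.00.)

Assume 100 g: 19.4 g C, 3.25 g H, 77.35 g O.
Moles — C: 19.4 / 12.01 = 1.615 mol; H: 3.25 / 1.008 = 3.224 mol; O: 77.35 / 16.00 = 4.834 mol
Smallest is C at 1.615 mol; normalising gives C 1.000, H 1.996, O 2.993
≈ 1:2:3 → CH2O3

CH2O3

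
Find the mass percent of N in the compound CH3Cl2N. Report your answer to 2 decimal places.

14.02%

Molar mass = 1(12.01) + 3(1.008) + 2(35.45) + 1(14.01) = 99.944 g/mol
Mass of N per mole = 1 × 14.01 = 14.010 g
% N = 14.010 / 99.944 × 100 = 14.02%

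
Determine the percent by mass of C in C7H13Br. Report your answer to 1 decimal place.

47.5%

Molar mass = 7(12.01) + 13(1.008) + 1(79.90) = 177.074 g/mol
Mass of C per mole = 7 × 12.01 = 84.070 g
% C = 84.070 / 177.074 × 100 = 47.5%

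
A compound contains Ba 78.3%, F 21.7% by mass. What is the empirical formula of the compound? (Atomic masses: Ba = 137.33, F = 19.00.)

BaF2

Assume 100 g: 78.3 g Ba, 21.7 g F.
Ba: 78.3 g ÷ 137.33 g/mol = 0.5702 mol
F: 21.7 g ÷ 19.00 g/mol = 1.142 mol
Divide by the smallest (0.5702 mol Ba): Ba 1.000, F 2.003
→ BaF2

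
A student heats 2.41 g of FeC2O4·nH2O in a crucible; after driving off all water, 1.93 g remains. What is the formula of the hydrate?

Mass of water lost = 2.41 − 1.93 = 0.48 g → 0.48 / 18.02 = 0.02664 mol H2O
Molar mass of FeC2O4 = 143.87 g/mol → mol FeC2O4 = 1.93 / 143.87 = 0.01341
n = 0.02664 / 0.01341 = 1.99 ≈ 2 → FeC2O4·2H2O

FeC2O4·2H2O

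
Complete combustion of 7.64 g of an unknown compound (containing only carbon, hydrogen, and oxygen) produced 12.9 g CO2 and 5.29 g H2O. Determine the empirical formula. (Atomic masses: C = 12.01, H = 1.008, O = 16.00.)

mol C = 12.9 / 44.01 = 0.2931; mass C = 0.2931 × 12.01 = 3.520 g
mol H = 2 × (5.29 / 18.02) = 0.5871; mass H = 0.5871 × 1.008 = 0.5918 g
mass O = 7.64 − (4.112) = 3.528 g → mol O = 0.2205
Divide by the smallest (0.2205 mol O): C 1.329, H 2.663, O 1.000
Multiply by 3: C 3.99, H 7.99, O 3.00 → C4H8O3

C4H8O3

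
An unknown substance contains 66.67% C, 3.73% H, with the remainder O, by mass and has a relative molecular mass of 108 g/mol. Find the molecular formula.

Assume 100 g: 66.67 g C, 3.73 g H, 29.6 g O.
Moles — C: 66.67 / 12.01 = 5.551 mol; H: 3.73 / 1.008 = 3.7 mol; O: 29.6 / 16.00 = 1.85 mol
Ratios (÷ 1.85): C 3.001, H 2.000, O 1.000
≈ 3:2:1 → C3H2O
Empirical-formula mass = 54.05 g/mol
n = 108 / 54.05 = 2.00 ≈ 2
Molecular formula = (C3H2O)×2 = C6H4O2

C6H4O2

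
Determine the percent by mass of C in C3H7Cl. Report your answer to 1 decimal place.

Molar mass = 3(12.01) + 7(1.008) + 1(35.45) = 78.536 g/mol
Mass of C per mole = 3 × 12.01 = 36.030 g
% C = 36.030 / 78.536 × 100 = 45.9%

45.9%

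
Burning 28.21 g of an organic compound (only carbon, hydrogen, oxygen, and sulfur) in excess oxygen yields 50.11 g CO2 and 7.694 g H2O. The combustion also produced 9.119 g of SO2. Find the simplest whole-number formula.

C8H6O4S

mol C = 50.11 / 44.01 = 1.139; mass C = 1.139 × 12.01 = 13.67 g
mol H = 2 × (7.694 / 18.02) = 0.8539; mass H = 0.8539 × 1.008 = 0.8608 g
mol S = 9.119 / 64.07 = 0.1423; mass S = 4.564 g
mass O = 28.21 − (19.10) = 9.110 g → mol O = 0.5694
Smallest is S at 0.1423 mol; normalising gives C 8.000, H 6.000, O 4.000, S 1.000
→ C8H6O4S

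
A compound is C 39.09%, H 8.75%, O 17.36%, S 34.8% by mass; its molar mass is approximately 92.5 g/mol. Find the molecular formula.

Assume 100 g: 39.09 g C, 8.75 g H, 17.36 g O, 34.8 g S.
n(C) = 39.09/12.01 = 3.255, n(H) = 8.75/1.008 = 8.681, n(O) = 17.36/16.00 = 1.085, n(S) = 34.8/32.07 = 1.085
Divide by the smallest (1.085 mol O): C 3.000, H 8.001, O 1.000, S 1.000
≈ 3:8:1:1 → C3H8OS
Empirical-formula mass = 92.16 g/mol
n = 92.5 / 92.16 = 1.00 ≈ 1
Molecular formula = empirical formula = C3H8OS

C3H8OS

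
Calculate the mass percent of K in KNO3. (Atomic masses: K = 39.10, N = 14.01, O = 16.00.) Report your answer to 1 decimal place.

38.7%

Molar mass = 1(39.10) + 1(14.01) + 3(16.00) = 101.110 g/mol
Mass of K per mole = 1 × 39.10 = 39.100 g
% K = 39.100 / 101.110 × 100 = 38.7%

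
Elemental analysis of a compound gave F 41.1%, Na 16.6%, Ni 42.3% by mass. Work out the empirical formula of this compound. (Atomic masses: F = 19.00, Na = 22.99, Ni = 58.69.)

F3NaNi

Assume 100 g: 41.1 g F, 16.6 g Na, 42.3 g Ni.
F: 41.1 g ÷ 19.00 g/mol = 2.163 mol
Na: 16.6 g ÷ 22.99 g/mol = 0.7221 mol
Ni: 42.3 g ÷ 58.69 g/mol = 0.7207 mol
Ratios (÷ 0.7207): F 3.001, Na 1.002, Ni 1.000
Ratio ≈ 3:1:1, so the empirical formula is F3NaNi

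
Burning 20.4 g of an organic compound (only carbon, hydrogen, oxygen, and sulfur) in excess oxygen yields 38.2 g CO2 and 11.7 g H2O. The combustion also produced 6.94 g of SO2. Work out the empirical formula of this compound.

mol C = 38.2 / 44.01 = 0.8680; mass C = 0.8680 × 12.01 = 10.42 g
mol H = 2 × (11.7 / 18.02) = 1.299; mass H = 1.299 × 1.008 = 1.309 g
mol S = 6.94 / 64.07 = 0.1083; mass S = 3.474 g
mass O = 20.4 − (15.21) = 5.193 g → mol O = 0.3245
Divide by the smallest (0.1083 mol S): C 8.013, H 11.988, O 2.996, S 1.000
→ C8H12O3S

C8H12O3S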